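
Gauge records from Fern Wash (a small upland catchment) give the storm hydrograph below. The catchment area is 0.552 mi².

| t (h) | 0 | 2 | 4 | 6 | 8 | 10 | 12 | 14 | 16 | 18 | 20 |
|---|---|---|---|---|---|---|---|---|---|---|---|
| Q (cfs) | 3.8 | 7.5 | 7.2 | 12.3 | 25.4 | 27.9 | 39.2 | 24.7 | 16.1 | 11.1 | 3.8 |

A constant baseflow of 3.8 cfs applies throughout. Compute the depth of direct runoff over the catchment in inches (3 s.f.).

Direct runoff: 0.0, 3.7, 3.4, 8.5, 21.6, 24.1, 35.4, 20.9, 12.3, 7.3, 0.0 cfs; ΣQ_DR = 137.2 cfs.
V = ΣQ_DR · Δt = 137.2 × 7200 s = 9.878 × 10^5 ft³.
Over A = 0.552 mi², depth = V / A = 0.770 in.

d ≈ 0.770 in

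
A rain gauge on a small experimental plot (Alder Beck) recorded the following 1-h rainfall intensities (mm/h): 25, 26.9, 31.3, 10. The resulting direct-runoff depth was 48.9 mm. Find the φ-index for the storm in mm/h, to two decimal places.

φ ≈ 11.43 mm/h

Only the 3 blocks with intensity above φ contribute runoff: 25, 26.9, 31.3 mm/h.
Σ(I−φ)·Δt = d  ⇒  (25+26.9+31.3 − 3φ)·1 = 48.9
φ = (83.20 − 48.9/1) / 3 = 11.43 mm/h.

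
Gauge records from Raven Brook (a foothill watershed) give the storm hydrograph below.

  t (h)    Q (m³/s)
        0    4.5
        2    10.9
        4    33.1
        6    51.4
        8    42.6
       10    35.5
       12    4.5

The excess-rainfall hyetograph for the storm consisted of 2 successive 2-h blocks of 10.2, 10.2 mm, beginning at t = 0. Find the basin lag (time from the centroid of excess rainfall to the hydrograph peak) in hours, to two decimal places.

Centroid of excess rainfall: t_c = Σ P_i·t̄_i / ΣP_i = 2.0000 h (block centres at 1, 3 h).
Hydrograph peak occurs at t = 6 h, so basin lag t_L = 6 − 2.0000 = 4.00 h.

t_L ≈ 4.00 h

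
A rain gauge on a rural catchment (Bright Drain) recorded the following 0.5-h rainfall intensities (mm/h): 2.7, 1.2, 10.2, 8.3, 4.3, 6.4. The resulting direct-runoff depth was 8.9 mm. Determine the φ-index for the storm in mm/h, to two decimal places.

Only the 4 blocks with intensity above φ contribute runoff: 10.2, 8.3, 4.3, 6.4 mm/h.
Σ(I−φ)·Δt = d  ⇒  (10.2+8.3+4.3+6.4 − 4φ)·0.5 = 8.9
φ = (29.20 − 8.9/0.5) / 4 = 2.85 mm/h.

φ ≈ 2.85 mm/h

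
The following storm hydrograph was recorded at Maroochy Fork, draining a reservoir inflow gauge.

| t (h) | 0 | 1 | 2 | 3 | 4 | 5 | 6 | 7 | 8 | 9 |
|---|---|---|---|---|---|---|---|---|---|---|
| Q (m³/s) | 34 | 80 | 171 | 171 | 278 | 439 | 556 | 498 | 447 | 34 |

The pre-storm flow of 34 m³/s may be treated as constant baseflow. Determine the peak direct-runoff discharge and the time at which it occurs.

Q_p = 522.0 m³/s at t = 6 h

Subtracting baseflow gives direct-runoff ordinates: 0.0, 46.0, 137.0, 137.0, 244.0, 405.0, 522.0, 464.0, 413.0, 0.0 m³/s.
The maximum is 522.0 m³/s, occurring at the reading for t = 6 h.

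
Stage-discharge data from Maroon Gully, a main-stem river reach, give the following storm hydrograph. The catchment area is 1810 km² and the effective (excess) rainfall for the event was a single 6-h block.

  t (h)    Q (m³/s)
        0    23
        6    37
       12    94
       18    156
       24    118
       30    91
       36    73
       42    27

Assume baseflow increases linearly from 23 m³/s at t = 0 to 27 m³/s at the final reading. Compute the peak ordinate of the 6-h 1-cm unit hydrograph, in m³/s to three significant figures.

U_p ≈ 263 m³/s

Direct runoff: 0.00, 13.43, 69.86, 131.29, 92.71, 65.14, 46.57, 0.00 m³/s; ΣQ_DR = 419.0 m³/s, peak = 131.29 m³/s.
Runoff depth d = ΣQ_DR·Δt / A = 419.0 × 21600 / (1810 km²) = 5.000 mm.
The 1-cm UH is the DRH scaled by (10 mm)/d, so U_p = 131.29 × 10/5.000 = 263 m³/s.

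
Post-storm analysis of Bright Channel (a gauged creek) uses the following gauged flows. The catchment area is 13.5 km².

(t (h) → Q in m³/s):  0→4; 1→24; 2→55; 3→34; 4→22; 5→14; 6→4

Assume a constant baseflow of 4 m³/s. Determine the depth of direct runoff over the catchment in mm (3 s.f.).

d ≈ 34.4 mm

Direct runoff: 0.0, 20.0, 51.0, 30.0, 18.0, 10.0, 0.0 m³/s; ΣQ_DR = 129.0 m³/s.
V = ΣQ_DR · Δt = 129.0 × 3600 s = 4.644 × 10^5 m³.
Over A = 13.5 km², depth = V / A = 34.4 mm.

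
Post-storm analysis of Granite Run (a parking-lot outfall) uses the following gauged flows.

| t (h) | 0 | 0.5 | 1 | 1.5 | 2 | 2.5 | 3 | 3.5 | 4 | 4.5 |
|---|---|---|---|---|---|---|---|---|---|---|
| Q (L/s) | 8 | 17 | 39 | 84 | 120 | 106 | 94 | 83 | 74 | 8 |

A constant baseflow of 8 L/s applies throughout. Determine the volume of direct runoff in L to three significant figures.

V ≈ 9.95 × 10^5 L

Direct-runoff ordinates (Q − Q_b): 0.0, 9.0, 31.0, 76.0, 112.0, 98.0, 86.0, 75.0, 66.0, 0.0 L/s.
ΣQ_DR = 553.0 L/s.
With Δt = 0.5 h = 1800 s, V = ΣQ_DR · Δt = 553.0 × 1800 = 9.95 × 10^5 L.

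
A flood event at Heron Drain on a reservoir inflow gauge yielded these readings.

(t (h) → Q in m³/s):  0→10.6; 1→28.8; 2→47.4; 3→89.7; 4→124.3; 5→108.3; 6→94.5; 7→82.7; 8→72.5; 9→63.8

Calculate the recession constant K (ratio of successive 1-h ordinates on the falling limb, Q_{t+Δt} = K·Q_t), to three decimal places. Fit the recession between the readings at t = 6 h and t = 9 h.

K ≈ 0.877

Using the recession-limb readings at t = 6 h and t = 9 h: Q falls from 94.5 to 63.8 m³/s over 3 intervals.
K = (Q₂/Q₁)^(1/3) = (63.8/94.5)^(1/3) = 0.877.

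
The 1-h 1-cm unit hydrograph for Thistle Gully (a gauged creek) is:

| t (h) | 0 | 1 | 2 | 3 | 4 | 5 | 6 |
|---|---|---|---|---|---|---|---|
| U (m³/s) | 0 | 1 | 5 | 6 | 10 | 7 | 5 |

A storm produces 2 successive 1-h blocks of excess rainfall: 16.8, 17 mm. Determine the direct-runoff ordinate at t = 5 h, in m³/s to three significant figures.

Q ≈ 28.8 m³/s

By discrete convolution, Q_j = Σ (P_i / 10 mm) · U_{j−i}.
At t = 5 h (j=5): Q = (16.8/10)·7 + (17/10)·10 = 28.8 m³/s.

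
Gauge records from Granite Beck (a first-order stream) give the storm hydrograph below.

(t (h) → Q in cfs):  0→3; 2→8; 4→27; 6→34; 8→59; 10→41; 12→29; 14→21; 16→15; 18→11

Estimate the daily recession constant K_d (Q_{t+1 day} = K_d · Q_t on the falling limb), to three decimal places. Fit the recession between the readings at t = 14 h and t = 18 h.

Between t = 14 h and t = 18 h the flow falls from 21 to 11 cfs over 2×2 h = 4 h.
Per-interval ratio K = (11/21)^(1/2) = 0.7237; K_d = K^(24/2) = 0.021.

K_d ≈ 0.021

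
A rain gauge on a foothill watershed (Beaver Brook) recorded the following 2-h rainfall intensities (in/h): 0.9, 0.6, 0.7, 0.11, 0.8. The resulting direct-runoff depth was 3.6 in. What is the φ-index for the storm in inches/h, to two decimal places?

φ ≈ 0.30 in/h

Only the 4 blocks with intensity above φ contribute runoff: 0.9, 0.6, 0.7, 0.8 in/h.
Σ(I−φ)·Δt = d  ⇒  (0.9+0.6+0.7+0.8 − 4φ)·2 = 3.6
φ = (3.000 − 3.6/2) / 4 = 0.30 in/h.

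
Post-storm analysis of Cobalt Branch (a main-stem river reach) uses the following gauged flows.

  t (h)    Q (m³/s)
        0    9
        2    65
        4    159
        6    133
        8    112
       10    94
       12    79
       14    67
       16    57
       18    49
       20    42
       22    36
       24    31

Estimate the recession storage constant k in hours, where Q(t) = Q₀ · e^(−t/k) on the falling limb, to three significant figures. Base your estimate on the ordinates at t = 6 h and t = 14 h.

On the falling limb, Q drops from 133 to 67 m³/s between t = 6 h and t = 14 h (Δt = 8 h).
k = −Δt / ln(Q₂/Q₁) = −8 / ln(67/133) = 11.7 h.

k ≈ 11.7 h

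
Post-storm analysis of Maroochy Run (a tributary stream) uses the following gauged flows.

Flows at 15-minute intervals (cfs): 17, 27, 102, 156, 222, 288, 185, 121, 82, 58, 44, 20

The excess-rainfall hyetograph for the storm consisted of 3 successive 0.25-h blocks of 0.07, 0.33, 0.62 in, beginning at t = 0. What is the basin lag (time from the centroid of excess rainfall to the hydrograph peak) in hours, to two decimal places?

t_L ≈ 0.74 h

Centroid of excess rainfall: t_c = Σ P_i·t̄_i / ΣP_i = 0.5098 h (block centres at 0.125, 0.375, 0.625 h).
Hydrograph peak occurs at t = 1.25 h, so basin lag t_L = 1.25 − 0.5098 = 0.74 h.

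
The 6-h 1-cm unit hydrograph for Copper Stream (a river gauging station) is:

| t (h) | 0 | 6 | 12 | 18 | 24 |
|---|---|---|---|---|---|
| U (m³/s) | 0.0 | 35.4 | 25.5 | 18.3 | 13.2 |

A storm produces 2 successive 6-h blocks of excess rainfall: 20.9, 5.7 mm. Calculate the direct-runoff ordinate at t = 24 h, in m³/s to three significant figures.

Q ≈ 38.0 m³/s

By discrete convolution, Q_j = Σ (P_i / 10 mm) · U_{j−i}.
At t = 24 h (j=4): Q = (20.9/10)·13.2 + (5.7/10)·18.3 = 38.0 m³/s.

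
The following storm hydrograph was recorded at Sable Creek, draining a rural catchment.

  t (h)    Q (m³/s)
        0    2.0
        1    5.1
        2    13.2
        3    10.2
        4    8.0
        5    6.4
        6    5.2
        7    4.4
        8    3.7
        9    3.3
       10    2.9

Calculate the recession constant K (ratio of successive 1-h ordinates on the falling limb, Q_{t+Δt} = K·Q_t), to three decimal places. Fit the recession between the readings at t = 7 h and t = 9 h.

K ≈ 0.866

Using the recession-limb readings at t = 7 h and t = 9 h: Q falls from 4.4 to 3.3 m³/s over 2 intervals.
K = (Q₂/Q₁)^(1/2) = (3.3/4.4)^(1/2) = 0.866.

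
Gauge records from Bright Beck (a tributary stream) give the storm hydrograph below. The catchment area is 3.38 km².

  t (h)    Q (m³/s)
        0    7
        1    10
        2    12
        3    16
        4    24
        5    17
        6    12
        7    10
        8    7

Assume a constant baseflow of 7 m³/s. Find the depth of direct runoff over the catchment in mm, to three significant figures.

Direct runoff: 0.0, 3.0, 5.0, 9.0, 17.0, 10.0, 5.0, 3.0, 0.0 m³/s; ΣQ_DR = 52.00 m³/s.
V = ΣQ_DR · Δt = 52.00 × 3600 s = 1.872 × 10^5 m³.
Over A = 3.38 km², depth = V / A = 55.4 mm.

d ≈ 55.4 mm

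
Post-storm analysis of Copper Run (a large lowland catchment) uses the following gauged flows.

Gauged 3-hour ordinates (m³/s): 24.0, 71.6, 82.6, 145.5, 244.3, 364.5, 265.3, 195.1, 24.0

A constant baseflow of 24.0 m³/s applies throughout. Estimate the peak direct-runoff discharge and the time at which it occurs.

Subtracting baseflow gives direct-runoff ordinates: 0.0, 47.6, 58.6, 121.5, 220.3, 340.5, 241.3, 171.1, 0.0 m³/s.
The maximum is 340.5 m³/s, occurring at the reading for t = 15 h.

Q_p = 340.5 m³/s at t = 15 h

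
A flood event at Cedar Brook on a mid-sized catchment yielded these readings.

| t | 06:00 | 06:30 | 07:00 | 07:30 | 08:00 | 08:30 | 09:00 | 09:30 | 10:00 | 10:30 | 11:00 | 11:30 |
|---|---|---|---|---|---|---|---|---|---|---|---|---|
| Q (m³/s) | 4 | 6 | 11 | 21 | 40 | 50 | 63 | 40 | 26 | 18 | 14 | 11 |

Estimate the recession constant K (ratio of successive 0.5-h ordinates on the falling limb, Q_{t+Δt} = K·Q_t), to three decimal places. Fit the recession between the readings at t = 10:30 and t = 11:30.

K ≈ 0.782

Using the recession-limb readings at t = 10:30 and t = 11:30: Q falls from 18 to 11 m³/s over 2 intervals.
K = (Q₂/Q₁)^(1/2) = (11/18)^(1/2) = 0.782.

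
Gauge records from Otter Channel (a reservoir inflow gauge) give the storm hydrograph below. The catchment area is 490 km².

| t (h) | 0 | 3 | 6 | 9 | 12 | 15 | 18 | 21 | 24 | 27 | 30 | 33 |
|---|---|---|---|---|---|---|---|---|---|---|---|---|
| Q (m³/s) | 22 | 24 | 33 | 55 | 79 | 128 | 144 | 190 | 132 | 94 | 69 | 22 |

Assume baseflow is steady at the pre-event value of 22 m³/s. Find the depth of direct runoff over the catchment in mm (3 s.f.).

Direct runoff: 0.0, 2.0, 11.0, 33.0, 57.0, 106.0, 122.0, 168.0, 110.0, 72.0, 47.0, 0.0 m³/s; ΣQ_DR = 728.0 m³/s.
V = ΣQ_DR · Δt = 728.0 × 10800 s = 7.862 × 10^6 m³.
Over A = 490 km², depth = V / A = 16.0 mm.

d ≈ 16.0 mm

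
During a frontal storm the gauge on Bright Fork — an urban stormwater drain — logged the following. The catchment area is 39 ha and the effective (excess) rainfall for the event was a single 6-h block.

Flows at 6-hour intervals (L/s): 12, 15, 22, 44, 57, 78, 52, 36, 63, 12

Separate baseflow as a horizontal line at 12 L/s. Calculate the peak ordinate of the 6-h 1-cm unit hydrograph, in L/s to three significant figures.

Direct runoff: 0.0, 3.0, 10.0, 32.0, 45.0, 66.0, 40.0, 24.0, 51.0, 0.0 L/s; ΣQ_DR = 271.0 L/s, peak = 66.0 L/s.
Runoff depth d = ΣQ_DR·Δt / A = 271.0 × 21600 / (39 ha) = 15.01 mm.
The 1-cm UH is the DRH scaled by (10 mm)/d, so U_p = 66.0 × 10/15.01 = 44.0 L/s.

U_p ≈ 44.0 L/s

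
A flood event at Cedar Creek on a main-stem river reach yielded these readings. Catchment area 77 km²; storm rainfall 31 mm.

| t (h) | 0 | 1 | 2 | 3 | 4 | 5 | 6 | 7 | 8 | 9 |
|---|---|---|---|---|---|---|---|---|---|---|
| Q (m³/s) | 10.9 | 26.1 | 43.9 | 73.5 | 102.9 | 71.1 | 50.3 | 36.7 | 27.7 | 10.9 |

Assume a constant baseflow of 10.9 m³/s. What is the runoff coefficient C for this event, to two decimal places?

ΣQ_DR = 345.0 m³/s; V = ΣQ_DR·Δt = 1.242 × 10^6 m³.
Runoff depth d = V / A = 16.13 mm.
C = d / P = 16.13 / 31 = 0.52.

C ≈ 0.52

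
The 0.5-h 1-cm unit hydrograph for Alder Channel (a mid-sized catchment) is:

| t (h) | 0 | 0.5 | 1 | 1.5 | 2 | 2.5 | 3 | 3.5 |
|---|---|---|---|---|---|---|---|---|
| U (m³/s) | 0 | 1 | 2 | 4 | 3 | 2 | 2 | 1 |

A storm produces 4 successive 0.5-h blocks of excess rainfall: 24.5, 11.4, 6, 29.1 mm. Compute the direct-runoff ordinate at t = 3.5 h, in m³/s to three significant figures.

By discrete convolution, Q_j = Σ (P_i / 10 mm) · U_{j−i}.
At t = 3.5 h (j=7): Q = (24.5/10)·1 + (11.4/10)·2 + (6/10)·2 + (29.1/10)·3 = 14.7 m³/s.

Q ≈ 14.7 m³/s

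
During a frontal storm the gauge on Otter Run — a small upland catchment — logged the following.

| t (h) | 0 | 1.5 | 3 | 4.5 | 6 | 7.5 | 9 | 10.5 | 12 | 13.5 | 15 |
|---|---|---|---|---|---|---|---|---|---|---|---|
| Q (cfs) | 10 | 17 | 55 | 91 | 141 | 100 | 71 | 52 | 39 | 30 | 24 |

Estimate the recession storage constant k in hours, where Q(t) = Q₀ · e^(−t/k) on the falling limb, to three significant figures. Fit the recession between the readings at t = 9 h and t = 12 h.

k ≈ 5.01 h

On the falling limb, Q drops from 71 to 39 cfs between t = 9 h and t = 12 h (Δt = 3 h).
k = −Δt / ln(Q₂/Q₁) = −3 / ln(39/71) = 5.01 h.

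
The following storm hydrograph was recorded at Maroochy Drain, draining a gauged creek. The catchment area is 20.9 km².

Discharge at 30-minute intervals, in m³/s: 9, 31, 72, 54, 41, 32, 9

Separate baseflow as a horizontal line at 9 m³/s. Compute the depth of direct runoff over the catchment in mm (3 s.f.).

d ≈ 15.9 mm

Direct runoff: 0.0, 22.0, 63.0, 45.0, 32.0, 23.0, 0.0 m³/s; ΣQ_DR = 185.0 m³/s.
V = ΣQ_DR · Δt = 185.0 × 1800 s = 3.330 × 10^5 m³.
Over A = 20.9 km², depth = V / A = 15.9 mm.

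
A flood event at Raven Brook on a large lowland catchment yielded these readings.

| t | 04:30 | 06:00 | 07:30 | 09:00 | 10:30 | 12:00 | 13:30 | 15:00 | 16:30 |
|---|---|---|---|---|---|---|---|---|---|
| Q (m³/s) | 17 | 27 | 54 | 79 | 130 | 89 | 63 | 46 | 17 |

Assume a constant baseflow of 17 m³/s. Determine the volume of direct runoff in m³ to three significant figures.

V ≈ 1.99 × 10^6 m³

Direct-runoff ordinates (Q − Q_b): 0.0, 10.0, 37.0, 62.0, 113.0, 72.0, 46.0, 29.0, 0.0 m³/s.
ΣQ_DR = 369.0 m³/s.
With Δt = 1.5 h = 5400 s, V = ΣQ_DR · Δt = 369.0 × 5400 = 1.99 × 10^6 m³.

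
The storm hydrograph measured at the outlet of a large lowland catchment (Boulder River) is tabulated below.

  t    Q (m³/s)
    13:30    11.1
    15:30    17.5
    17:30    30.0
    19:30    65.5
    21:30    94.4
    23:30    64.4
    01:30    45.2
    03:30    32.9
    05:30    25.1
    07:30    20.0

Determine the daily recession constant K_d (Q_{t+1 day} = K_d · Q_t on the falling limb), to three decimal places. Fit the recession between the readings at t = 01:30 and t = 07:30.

Between t = 01:30 and t = 07:30 the flow falls from 45.2 to 20.0 m³/s over 3×2 h = 6 h.
Per-interval ratio K = (20.0/45.2)^(1/3) = 0.7620; K_d = K^(24/2) = 0.038.

K_d ≈ 0.038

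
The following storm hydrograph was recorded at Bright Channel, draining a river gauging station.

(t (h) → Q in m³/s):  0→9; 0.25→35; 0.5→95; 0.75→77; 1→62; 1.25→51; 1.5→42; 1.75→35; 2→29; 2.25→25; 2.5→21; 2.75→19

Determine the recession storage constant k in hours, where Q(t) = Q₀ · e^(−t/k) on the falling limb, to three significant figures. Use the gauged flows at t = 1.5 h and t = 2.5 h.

On the falling limb, Q drops from 42 to 21 m³/s between t = 1.5 h and t = 2.5 h (Δt = 1 h).
k = −Δt / ln(Q₂/Q₁) = −1 / ln(21/42) = 1.44 h.

k ≈ 1.44 h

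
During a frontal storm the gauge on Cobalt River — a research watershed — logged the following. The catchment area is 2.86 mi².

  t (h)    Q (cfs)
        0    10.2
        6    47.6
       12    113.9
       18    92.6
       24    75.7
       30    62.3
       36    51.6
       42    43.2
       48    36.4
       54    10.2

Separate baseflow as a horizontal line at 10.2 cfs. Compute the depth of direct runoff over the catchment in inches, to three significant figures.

d ≈ 1.44 in

Direct runoff: 0.0, 37.4, 103.7, 82.4, 65.5, 52.1, 41.4, 33.0, 26.2, 0.0 cfs; ΣQ_DR = 441.7 cfs.
V = ΣQ_DR · Δt = 441.7 × 21600 s = 9.541 × 10^6 ft³.
Over A = 2.86 mi², depth = V / A = 1.44 in.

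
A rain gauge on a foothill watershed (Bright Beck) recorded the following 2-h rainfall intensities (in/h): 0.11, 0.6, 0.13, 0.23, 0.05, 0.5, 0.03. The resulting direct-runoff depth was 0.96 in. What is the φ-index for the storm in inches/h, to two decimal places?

Only the 2 blocks with intensity above φ contribute runoff: 0.6, 0.5 in/h.
Σ(I−φ)·Δt = d  ⇒  (0.6+0.5 − 2φ)·2 = 0.96
φ = (1.100 − 0.96/2) / 2 = 0.31 in/h.

φ ≈ 0.31 in/h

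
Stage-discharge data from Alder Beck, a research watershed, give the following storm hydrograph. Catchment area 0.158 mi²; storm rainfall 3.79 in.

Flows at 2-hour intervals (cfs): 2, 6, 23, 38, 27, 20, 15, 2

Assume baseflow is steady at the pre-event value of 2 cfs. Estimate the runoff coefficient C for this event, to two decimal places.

ΣQ_DR = 117.0 cfs; V = ΣQ_DR·Δt = 8.424 × 10^5 ft³.
Runoff depth d = V / A = 2.295 in.
C = d / P = 2.295 / 3.79 = 0.61.

C ≈ 0.61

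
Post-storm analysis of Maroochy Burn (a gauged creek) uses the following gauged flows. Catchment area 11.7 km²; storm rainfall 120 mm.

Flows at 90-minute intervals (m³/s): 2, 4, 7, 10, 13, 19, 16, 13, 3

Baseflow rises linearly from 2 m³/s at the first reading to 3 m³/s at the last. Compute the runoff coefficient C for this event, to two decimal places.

C ≈ 0.25

ΣQ_DR = 64.50 m³/s; V = ΣQ_DR·Δt = 3.483 × 10^5 m³.
Runoff depth d = V / A = 29.77 mm.
C = d / P = 29.77 / 120 = 0.25.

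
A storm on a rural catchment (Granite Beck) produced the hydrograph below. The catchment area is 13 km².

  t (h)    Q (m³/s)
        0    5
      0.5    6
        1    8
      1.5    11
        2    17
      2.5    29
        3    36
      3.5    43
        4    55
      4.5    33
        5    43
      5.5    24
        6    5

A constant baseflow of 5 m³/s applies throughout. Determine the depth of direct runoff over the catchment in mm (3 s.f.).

d ≈ 34.6 mm

Direct runoff: 0.0, 1.0, 3.0, 6.0, 12.0, 24.0, 31.0, 38.0, 50.0, 28.0, 38.0, 19.0, 0.0 m³/s; ΣQ_DR = 250.0 m³/s.
V = ΣQ_DR · Δt = 250.0 × 1800 s = 4.500 × 10^5 m³.
Over A = 13 km², depth = V / A = 34.6 mm.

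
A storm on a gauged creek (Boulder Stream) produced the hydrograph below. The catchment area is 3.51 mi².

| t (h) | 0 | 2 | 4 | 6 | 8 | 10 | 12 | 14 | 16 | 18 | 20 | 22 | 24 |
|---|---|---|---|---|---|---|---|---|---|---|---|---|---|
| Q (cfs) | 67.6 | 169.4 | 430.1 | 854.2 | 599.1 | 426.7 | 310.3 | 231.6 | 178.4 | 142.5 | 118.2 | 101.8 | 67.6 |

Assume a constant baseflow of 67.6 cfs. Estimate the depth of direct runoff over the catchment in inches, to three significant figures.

Direct runoff: 0.0, 101.8, 362.5, 786.6, 531.5, 359.1, 242.7, 164.0, 110.8, 74.9, 50.6, 34.2, 0.0 cfs; ΣQ_DR = 2819 cfs.
V = ΣQ_DR · Δt = 2819 × 7200 s = 2.029 × 10^7 ft³.
Over A = 3.51 mi², depth = V / A = 2.49 in.

d ≈ 2.49 in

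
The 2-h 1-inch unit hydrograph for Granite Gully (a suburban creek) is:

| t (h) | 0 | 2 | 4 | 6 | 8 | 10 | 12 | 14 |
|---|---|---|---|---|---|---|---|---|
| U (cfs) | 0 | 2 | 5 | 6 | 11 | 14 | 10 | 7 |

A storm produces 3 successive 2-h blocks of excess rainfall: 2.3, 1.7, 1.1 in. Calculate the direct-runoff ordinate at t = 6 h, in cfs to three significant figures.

Q ≈ 24.5 cfs

By discrete convolution, Q_j = Σ (P_i / 1 in) · U_{j−i}.
At t = 6 h (j=3): Q = (2.3/1)·6 + (1.7/1)·5 + (1.1/1)·2 = 24.5 cfs.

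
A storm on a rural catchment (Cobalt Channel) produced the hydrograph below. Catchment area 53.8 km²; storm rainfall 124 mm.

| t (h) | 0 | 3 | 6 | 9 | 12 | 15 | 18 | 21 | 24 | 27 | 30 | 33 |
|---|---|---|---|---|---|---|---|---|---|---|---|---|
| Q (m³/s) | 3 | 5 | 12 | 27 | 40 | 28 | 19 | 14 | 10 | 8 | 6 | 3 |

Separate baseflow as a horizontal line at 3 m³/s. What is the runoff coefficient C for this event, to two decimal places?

ΣQ_DR = 139.0 m³/s; V = ΣQ_DR·Δt = 1.501 × 10^6 m³.
Runoff depth d = V / A = 27.90 mm.
C = d / P = 27.90 / 124 = 0.23.

C ≈ 0.23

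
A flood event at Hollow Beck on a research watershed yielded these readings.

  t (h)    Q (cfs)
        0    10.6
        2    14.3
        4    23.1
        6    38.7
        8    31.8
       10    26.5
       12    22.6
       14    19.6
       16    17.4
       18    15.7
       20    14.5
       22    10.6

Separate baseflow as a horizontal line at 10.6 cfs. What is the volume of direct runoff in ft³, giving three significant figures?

V ≈ 8.51 × 10^5 ft³

Direct-runoff ordinates (Q − Q_b): 0.0, 3.7, 12.5, 28.1, 21.2, 15.9, 12.0, 9.0, 6.8, 5.1, 3.9, 0.0 cfs.
ΣQ_DR = 118.2 cfs.
With Δt = 2 h = 7200 s, V = ΣQ_DR · Δt = 118.2 × 7200 = 8.51 × 10^5 ft³.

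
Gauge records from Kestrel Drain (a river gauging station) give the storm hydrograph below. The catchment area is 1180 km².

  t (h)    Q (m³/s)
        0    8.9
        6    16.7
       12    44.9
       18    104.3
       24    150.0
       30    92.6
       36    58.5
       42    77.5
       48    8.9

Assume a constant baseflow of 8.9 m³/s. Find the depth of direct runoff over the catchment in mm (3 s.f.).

d ≈ 8.83 mm

Direct runoff: 0.0, 7.8, 36.0, 95.4, 141.1, 83.7, 49.6, 68.6, 0.0 m³/s; ΣQ_DR = 482.2 m³/s.
V = ΣQ_DR · Δt = 482.2 × 21600 s = 1.042 × 10^7 m³.
Over A = 1180 km², depth = V / A = 8.83 mm.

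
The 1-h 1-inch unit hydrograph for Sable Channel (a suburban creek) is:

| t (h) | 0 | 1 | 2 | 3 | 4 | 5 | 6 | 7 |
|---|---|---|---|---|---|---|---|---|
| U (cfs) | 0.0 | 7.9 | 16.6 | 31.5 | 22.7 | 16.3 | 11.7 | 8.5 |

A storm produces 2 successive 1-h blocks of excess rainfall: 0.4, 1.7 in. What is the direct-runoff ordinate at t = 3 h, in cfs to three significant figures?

By discrete convolution, Q_j = Σ (P_i / 1 in) · U_{j−i}.
At t = 3 h (j=3): Q = (0.4/1)·31.5 + (1.7/1)·16.6 = 40.8 cfs.

Q ≈ 40.8 cfs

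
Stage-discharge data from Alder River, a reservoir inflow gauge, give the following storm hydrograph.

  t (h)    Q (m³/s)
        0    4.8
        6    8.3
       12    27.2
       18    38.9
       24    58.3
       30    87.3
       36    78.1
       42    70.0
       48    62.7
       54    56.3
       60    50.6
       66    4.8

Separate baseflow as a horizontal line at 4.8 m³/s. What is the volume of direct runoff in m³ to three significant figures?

Direct-runoff ordinates (Q − Q_b): 0.0, 3.5, 22.4, 34.1, 53.5, 82.5, 73.3, 65.2, 57.9, 51.5, 45.8, 0.0 m³/s.
ΣQ_DR = 489.7 m³/s.
With Δt = 6 h = 21600 s, V = ΣQ_DR · Δt = 489.7 × 21600 = 1.06 × 10^7 m³.

V ≈ 1.06 × 10^7 m³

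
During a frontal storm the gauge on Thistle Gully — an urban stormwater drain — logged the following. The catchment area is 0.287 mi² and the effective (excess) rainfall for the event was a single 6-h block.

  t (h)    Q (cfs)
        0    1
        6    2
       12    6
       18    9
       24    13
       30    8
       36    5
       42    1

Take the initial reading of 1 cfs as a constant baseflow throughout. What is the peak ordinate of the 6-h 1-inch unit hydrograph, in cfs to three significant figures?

Direct runoff: 0.0, 1.0, 5.0, 8.0, 12.0, 7.0, 4.0, 0.0 cfs; ΣQ_DR = 37.00 cfs, peak = 12.0 cfs.
Runoff depth d = ΣQ_DR·Δt / A = 37.00 × 21600 / (0.287 mi²) = 1.199 in.
The 1-inch UH is the DRH scaled by (1 in)/d, so U_p = 12.0 × 1/1.199 = 10.0 cfs.

U_p ≈ 10.0 cfs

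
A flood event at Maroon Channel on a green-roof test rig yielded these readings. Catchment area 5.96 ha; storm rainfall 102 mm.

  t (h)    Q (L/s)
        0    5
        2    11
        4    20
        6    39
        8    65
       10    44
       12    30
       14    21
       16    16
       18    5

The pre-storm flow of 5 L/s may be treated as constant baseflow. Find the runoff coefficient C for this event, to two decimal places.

ΣQ_DR = 206.0 L/s; V = ΣQ_DR·Δt = 1.483 × 10^6 L.
Runoff depth d = V / A = 24.89 mm.
C = d / P = 24.89 / 102 = 0.24.

C ≈ 0.24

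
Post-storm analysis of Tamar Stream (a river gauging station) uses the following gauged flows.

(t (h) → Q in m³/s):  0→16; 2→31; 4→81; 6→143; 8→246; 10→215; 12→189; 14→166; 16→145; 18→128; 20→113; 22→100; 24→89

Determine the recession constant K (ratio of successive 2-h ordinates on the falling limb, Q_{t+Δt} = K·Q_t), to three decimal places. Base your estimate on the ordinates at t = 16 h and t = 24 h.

K ≈ 0.885

Using the recession-limb readings at t = 16 h and t = 24 h: Q falls from 145 to 89 m³/s over 4 intervals.
K = (Q₂/Q₁)^(1/4) = (89/145)^(1/4) = 0.885.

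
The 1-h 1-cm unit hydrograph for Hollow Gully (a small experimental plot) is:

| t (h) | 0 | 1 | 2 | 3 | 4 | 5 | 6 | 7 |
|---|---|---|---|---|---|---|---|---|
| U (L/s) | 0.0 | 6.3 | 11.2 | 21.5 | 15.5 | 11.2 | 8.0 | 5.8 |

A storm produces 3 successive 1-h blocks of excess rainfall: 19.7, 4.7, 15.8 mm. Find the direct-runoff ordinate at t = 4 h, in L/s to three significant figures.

By discrete convolution, Q_j = Σ (P_i / 10 mm) · U_{j−i}.
At t = 4 h (j=4): Q = (19.7/10)·15.5 + (4.7/10)·21.5 + (15.8/10)·11.2 = 58.3 L/s.

Q ≈ 58.3 L/s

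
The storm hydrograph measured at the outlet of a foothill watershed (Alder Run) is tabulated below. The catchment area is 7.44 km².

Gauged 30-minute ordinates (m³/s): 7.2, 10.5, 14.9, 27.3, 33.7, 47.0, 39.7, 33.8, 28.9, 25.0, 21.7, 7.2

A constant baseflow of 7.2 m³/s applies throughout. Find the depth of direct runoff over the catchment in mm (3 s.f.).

Direct runoff: 0.0, 3.3, 7.7, 20.1, 26.5, 39.8, 32.5, 26.6, 21.7, 17.8, 14.5, 0.0 m³/s; ΣQ_DR = 210.5 m³/s.
V = ΣQ_DR · Δt = 210.5 × 1800 s = 3.789 × 10^5 m³.
Over A = 7.44 km², depth = V / A = 50.9 mm.

d ≈ 50.9 mm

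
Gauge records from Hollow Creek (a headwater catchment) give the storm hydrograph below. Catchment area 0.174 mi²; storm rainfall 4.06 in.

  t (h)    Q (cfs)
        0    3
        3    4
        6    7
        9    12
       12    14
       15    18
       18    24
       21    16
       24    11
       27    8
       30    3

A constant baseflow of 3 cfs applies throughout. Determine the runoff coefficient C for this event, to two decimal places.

C ≈ 0.57

ΣQ_DR = 87.00 cfs; V = ΣQ_DR·Δt = 9.396 × 10^5 ft³.
Runoff depth d = V / A = 2.324 in.
C = d / P = 2.324 / 4.06 = 0.57.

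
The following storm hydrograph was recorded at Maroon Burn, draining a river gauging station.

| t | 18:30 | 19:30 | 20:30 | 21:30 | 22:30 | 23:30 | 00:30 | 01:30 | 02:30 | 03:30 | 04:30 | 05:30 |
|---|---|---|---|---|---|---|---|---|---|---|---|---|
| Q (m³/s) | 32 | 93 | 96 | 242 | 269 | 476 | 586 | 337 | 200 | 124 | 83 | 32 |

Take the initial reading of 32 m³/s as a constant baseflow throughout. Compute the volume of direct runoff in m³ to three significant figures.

Direct-runoff ordinates (Q − Q_b): 0.0, 61.0, 64.0, 210.0, 237.0, 444.0, 554.0, 305.0, 168.0, 92.0, 51.0, 0.0 m³/s.
ΣQ_DR = 2186 m³/s.
With Δt = 1 h = 3600 s, V = ΣQ_DR · Δt = 2186 × 3600 = 7.87 × 10^6 m³.

V ≈ 7.87 × 10^6 m³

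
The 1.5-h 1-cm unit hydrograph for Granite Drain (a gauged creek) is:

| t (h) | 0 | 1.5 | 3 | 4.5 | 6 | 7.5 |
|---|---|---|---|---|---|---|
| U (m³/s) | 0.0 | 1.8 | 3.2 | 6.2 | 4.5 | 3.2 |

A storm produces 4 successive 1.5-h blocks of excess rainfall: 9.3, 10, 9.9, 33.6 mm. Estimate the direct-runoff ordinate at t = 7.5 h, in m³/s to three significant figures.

By discrete convolution, Q_j = Σ (P_i / 10 mm) · U_{j−i}.
At t = 7.5 h (j=5): Q = (9.3/10)·3.2 + (10/10)·4.5 + (9.9/10)·6.2 + (33.6/10)·3.2 = 24.4 m³/s.

Q ≈ 24.4 m³/s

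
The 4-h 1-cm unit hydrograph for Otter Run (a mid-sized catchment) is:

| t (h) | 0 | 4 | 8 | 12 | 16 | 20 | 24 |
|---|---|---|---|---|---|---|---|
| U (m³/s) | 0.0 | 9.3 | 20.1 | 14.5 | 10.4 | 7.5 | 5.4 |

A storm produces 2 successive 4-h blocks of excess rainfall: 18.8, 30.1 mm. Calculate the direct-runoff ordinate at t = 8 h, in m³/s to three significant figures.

By discrete convolution, Q_j = Σ (P_i / 10 mm) · U_{j−i}.
At t = 8 h (j=2): Q = (18.8/10)·20.1 + (30.1/10)·9.3 = 65.8 m³/s.

Q ≈ 65.8 m³/s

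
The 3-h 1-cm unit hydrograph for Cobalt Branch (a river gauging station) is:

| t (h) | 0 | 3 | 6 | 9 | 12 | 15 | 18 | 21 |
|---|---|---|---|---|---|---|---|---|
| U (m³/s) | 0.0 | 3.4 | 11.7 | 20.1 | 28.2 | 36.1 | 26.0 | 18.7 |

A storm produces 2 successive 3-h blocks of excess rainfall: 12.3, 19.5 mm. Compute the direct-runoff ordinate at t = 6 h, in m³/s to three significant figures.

Q ≈ 21.0 m³/s

By discrete convolution, Q_j = Σ (P_i / 10 mm) · U_{j−i}.
At t = 6 h (j=2): Q = (12.3/10)·11.7 + (19.5/10)·3.4 = 21.0 m³/s.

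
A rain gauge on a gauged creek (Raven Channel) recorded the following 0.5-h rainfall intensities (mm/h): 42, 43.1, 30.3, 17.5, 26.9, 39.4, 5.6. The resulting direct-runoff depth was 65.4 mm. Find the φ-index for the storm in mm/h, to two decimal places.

φ ≈ 11.40 mm/h

Only the 6 blocks with intensity above φ contribute runoff: 42, 43.1, 30.3, 17.5, 26.9, 39.4 mm/h.
Σ(I−φ)·Δt = d  ⇒  (42+43.1+30.3+17.5+26.9+39.4 − 6φ)·0.5 = 65.4
φ = (199.2 − 65.4/0.5) / 6 = 11.40 mm/h.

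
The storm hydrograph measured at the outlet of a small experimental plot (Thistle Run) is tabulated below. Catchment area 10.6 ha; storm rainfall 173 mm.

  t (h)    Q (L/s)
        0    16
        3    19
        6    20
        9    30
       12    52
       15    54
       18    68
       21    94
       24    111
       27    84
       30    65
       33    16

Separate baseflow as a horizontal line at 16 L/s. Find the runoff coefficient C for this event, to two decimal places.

ΣQ_DR = 437.0 L/s; V = ΣQ_DR·Δt = 4.720 × 10^6 L.
Runoff depth d = V / A = 44.52 mm.
C = d / P = 44.52 / 173 = 0.26.

C ≈ 0.26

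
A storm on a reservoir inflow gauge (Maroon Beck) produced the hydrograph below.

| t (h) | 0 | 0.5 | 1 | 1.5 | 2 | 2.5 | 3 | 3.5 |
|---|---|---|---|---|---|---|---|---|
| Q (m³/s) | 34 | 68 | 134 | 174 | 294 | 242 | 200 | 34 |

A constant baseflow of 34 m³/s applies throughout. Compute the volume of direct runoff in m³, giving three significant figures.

V ≈ 1.63 × 10^6 m³

Direct-runoff ordinates (Q − Q_b): 0.0, 34.0, 100.0, 140.0, 260.0, 208.0, 166.0, 0.0 m³/s.
ΣQ_DR = 908.0 m³/s.
With Δt = 0.5 h = 1800 s, V = ΣQ_DR · Δt = 908.0 × 1800 = 1.63 × 10^6 m³.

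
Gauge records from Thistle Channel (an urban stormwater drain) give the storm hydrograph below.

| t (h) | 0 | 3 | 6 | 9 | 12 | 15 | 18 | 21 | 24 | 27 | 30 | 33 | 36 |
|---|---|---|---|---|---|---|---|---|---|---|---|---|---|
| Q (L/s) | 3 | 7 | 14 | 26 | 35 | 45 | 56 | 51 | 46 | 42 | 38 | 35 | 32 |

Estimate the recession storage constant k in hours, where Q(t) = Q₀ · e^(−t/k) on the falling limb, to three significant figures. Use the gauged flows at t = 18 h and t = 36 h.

On the falling limb, Q drops from 56 to 32 L/s between t = 18 h and t = 36 h (Δt = 18 h).
k = −Δt / ln(Q₂/Q₁) = −18 / ln(32/56) = 32.2 h.

k ≈ 32.2 h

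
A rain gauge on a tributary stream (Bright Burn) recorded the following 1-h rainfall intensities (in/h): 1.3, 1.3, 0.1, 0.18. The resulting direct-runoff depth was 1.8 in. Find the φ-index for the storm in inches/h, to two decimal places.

φ ≈ 0.40 in/h

Only the 2 blocks with intensity above φ contribute runoff: 1.3, 1.3 in/h.
Σ(I−φ)·Δt = d  ⇒  (1.3+1.3 − 2φ)·1 = 1.8
φ = (2.600 − 1.8/1) / 2 = 0.40 in/h.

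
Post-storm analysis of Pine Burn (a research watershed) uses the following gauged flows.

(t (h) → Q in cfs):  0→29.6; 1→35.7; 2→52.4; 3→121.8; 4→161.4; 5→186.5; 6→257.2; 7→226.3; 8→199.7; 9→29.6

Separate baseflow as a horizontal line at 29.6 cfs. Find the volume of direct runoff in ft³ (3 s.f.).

V ≈ 3.62 × 10^6 ft³

Direct-runoff ordinates (Q − Q_b): 0.0, 6.1, 22.8, 92.2, 131.8, 156.9, 227.6, 196.7, 170.1, 0.0 cfs.
ΣQ_DR = 1004 cfs.
With Δt = 1 h = 3600 s, V = ΣQ_DR · Δt = 1004 × 3600 = 3.62 × 10^6 ft³.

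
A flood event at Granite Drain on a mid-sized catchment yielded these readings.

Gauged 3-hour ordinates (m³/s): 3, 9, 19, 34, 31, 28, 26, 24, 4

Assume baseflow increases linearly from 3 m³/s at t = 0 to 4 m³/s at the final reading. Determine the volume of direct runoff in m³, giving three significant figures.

V ≈ 1.58 × 10^6 m³

Direct-runoff ordinates (Q − Q_b): 0.00, 5.88, 15.75, 30.62, 27.50, 24.38, 22.25, 20.12, 0.00 m³/s.
ΣQ_DR = 146.5 m³/s.
With Δt = 3 h = 10800 s, V = ΣQ_DR · Δt = 146.5 × 10800 = 1.58 × 10^6 m³.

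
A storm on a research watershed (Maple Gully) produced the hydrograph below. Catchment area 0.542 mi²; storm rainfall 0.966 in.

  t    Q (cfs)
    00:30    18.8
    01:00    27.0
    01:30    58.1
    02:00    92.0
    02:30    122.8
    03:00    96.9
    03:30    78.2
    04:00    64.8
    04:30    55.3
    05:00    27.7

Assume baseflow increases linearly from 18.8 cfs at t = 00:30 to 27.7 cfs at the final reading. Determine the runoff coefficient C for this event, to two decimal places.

C ≈ 0.61

ΣQ_DR = 409.1 cfs; V = ΣQ_DR·Δt = 7.364 × 10^5 ft³.
Runoff depth d = V / A = 0.5848 in.
C = d / P = 0.5848 / 0.966 = 0.61.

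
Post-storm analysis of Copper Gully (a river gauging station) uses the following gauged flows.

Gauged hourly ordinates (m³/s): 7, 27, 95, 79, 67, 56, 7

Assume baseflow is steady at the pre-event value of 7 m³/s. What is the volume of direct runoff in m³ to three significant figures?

V ≈ 1.04 × 10^6 m³

Direct-runoff ordinates (Q − Q_b): 0.0, 20.0, 88.0, 72.0, 60.0, 49.0, 0.0 m³/s.
ΣQ_DR = 289.0 m³/s.
With Δt = 1 h = 3600 s, V = ΣQ_DR · Δt = 289.0 × 3600 = 1.04 × 10^6 m³.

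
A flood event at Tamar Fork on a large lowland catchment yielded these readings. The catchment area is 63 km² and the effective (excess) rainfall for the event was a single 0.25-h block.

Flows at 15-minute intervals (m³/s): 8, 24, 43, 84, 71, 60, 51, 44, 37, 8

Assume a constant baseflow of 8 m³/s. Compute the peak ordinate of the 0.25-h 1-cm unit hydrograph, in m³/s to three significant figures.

Direct runoff: 0.0, 16.0, 35.0, 76.0, 63.0, 52.0, 43.0, 36.0, 29.0, 0.0 m³/s; ΣQ_DR = 350.0 m³/s, peak = 76.0 m³/s.
Runoff depth d = ΣQ_DR·Δt / A = 350.0 × 900 / (63 km²) = 5.000 mm.
The 1-cm UH is the DRH scaled by (10 mm)/d, so U_p = 76.0 × 10/5.000 = 152 m³/s.

U_p ≈ 152 m³/s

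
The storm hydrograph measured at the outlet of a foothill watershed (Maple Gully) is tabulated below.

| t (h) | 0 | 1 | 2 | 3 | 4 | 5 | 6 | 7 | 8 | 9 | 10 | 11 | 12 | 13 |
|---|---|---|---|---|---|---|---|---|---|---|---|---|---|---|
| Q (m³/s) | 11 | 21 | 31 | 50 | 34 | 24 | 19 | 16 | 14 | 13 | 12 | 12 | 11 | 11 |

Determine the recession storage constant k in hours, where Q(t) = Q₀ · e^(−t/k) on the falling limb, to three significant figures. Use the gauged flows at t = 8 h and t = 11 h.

k ≈ 19.5 h

On the falling limb, Q drops from 14 to 12 m³/s between t = 8 h and t = 11 h (Δt = 3 h).
k = −Δt / ln(Q₂/Q₁) = −3 / ln(12/14) = 19.5 h.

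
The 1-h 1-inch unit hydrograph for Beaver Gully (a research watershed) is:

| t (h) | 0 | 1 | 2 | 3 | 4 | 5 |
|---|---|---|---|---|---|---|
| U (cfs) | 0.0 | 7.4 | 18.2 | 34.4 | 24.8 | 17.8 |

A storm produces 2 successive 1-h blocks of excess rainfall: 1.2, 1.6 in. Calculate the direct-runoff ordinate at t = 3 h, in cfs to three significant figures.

By discrete convolution, Q_j = Σ (P_i / 1 in) · U_{j−i}.
At t = 3 h (j=3): Q = (1.2/1)·34.4 + (1.6/1)·18.2 = 70.4 cfs.

Q ≈ 70.4 cfs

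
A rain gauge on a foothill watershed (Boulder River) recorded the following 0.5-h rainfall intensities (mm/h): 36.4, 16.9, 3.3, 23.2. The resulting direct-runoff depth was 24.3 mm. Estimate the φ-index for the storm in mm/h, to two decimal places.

Only the 3 blocks with intensity above φ contribute runoff: 36.4, 16.9, 23.2 mm/h.
Σ(I−φ)·Δt = d  ⇒  (36.4+16.9+23.2 − 3φ)·0.5 = 24.3
φ = (76.50 − 24.3/0.5) / 3 = 9.30 mm/h.

φ ≈ 9.30 mm/h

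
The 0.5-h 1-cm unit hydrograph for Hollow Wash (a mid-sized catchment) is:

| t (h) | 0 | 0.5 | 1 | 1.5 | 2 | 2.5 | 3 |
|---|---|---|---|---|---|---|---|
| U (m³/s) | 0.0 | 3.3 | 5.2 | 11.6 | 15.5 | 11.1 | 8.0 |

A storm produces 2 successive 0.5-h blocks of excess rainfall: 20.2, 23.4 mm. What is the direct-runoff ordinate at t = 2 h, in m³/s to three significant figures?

By discrete convolution, Q_j = Σ (P_i / 10 mm) · U_{j−i}.
At t = 2 h (j=4): Q = (20.2/10)·15.5 + (23.4/10)·11.6 = 58.5 m³/s.

Q ≈ 58.5 m³/s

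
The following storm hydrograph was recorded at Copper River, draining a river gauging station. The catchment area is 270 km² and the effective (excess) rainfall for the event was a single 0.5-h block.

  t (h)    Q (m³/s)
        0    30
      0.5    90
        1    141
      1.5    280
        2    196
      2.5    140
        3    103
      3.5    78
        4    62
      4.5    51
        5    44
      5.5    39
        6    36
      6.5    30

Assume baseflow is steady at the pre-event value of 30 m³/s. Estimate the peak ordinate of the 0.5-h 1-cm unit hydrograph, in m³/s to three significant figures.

U_p ≈ 417 m³/s

Direct runoff: 0.0, 60.0, 111.0, 250.0, 166.0, 110.0, 73.0, 48.0, 32.0, 21.0, 14.0, 9.0, 6.0, 0.0 m³/s; ΣQ_DR = 900.0 m³/s, peak = 250.0 m³/s.
Runoff depth d = ΣQ_DR·Δt / A = 900.0 × 1800 / (270 km²) = 6.000 mm.
The 1-cm UH is the DRH scaled by (10 mm)/d, so U_p = 250.0 × 10/6.000 = 417 m³/s.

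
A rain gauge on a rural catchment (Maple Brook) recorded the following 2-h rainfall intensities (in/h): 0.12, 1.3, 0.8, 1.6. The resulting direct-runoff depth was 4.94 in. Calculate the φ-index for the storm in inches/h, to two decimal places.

Only the 3 blocks with intensity above φ contribute runoff: 1.3, 0.8, 1.6 in/h.
Σ(I−φ)·Δt = d  ⇒  (1.3+0.8+1.6 − 3φ)·2 = 4.94
φ = (3.700 − 4.94/2) / 3 = 0.41 in/h.

φ ≈ 0.41 in/h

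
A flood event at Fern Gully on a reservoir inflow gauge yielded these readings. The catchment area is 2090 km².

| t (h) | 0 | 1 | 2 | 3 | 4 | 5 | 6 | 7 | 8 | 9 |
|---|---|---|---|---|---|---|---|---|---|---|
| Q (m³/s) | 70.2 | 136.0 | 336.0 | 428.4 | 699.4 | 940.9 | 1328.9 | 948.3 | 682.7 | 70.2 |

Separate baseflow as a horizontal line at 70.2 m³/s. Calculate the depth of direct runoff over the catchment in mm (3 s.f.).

d ≈ 8.51 mm

Direct runoff: 0.0, 65.8, 265.8, 358.2, 629.2, 870.7, 1258.7, 878.1, 612.5, 0.0 m³/s; ΣQ_DR = 4939 m³/s.
V = ΣQ_DR · Δt = 4939 × 3600 s = 1.778 × 10^7 m³.
Over A = 2090 km², depth = V / A = 8.51 mm.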